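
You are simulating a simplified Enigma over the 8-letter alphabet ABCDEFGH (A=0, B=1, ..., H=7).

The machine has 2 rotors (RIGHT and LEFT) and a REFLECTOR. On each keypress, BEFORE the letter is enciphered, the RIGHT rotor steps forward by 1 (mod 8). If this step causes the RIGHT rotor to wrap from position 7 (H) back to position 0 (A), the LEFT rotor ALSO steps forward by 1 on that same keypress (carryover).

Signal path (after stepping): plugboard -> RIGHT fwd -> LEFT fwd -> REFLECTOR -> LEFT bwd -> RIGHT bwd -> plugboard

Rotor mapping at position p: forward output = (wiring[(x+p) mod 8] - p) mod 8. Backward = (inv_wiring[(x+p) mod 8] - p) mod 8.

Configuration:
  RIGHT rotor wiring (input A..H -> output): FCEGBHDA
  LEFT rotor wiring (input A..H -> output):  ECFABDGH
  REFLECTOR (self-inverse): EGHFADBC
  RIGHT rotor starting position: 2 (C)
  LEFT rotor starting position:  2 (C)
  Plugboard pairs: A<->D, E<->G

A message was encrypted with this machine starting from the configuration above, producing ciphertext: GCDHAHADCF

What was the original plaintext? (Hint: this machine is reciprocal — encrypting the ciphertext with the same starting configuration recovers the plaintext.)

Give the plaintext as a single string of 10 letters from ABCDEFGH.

Answer: AABEEEBBFC

Derivation:
Char 1 ('G'): step: R->3, L=2; G->plug->E->R->F->L->F->refl->D->L'->A->R'->D->plug->A
Char 2 ('C'): step: R->4, L=2; C->plug->C->R->H->L->A->refl->E->L'->E->R'->D->plug->A
Char 3 ('D'): step: R->5, L=2; D->plug->A->R->C->L->H->refl->C->L'->G->R'->B->plug->B
Char 4 ('H'): step: R->6, L=2; H->plug->H->R->B->L->G->refl->B->L'->D->R'->G->plug->E
Char 5 ('A'): step: R->7, L=2; A->plug->D->R->F->L->F->refl->D->L'->A->R'->G->plug->E
Char 6 ('H'): step: R->0, L->3 (L advanced); H->plug->H->R->A->L->F->refl->D->L'->D->R'->G->plug->E
Char 7 ('A'): step: R->1, L=3; A->plug->D->R->A->L->F->refl->D->L'->D->R'->B->plug->B
Char 8 ('D'): step: R->2, L=3; D->plug->A->R->C->L->A->refl->E->L'->E->R'->B->plug->B
Char 9 ('C'): step: R->3, L=3; C->plug->C->R->E->L->E->refl->A->L'->C->R'->F->plug->F
Char 10 ('F'): step: R->4, L=3; F->plug->F->R->G->L->H->refl->C->L'->H->R'->C->plug->C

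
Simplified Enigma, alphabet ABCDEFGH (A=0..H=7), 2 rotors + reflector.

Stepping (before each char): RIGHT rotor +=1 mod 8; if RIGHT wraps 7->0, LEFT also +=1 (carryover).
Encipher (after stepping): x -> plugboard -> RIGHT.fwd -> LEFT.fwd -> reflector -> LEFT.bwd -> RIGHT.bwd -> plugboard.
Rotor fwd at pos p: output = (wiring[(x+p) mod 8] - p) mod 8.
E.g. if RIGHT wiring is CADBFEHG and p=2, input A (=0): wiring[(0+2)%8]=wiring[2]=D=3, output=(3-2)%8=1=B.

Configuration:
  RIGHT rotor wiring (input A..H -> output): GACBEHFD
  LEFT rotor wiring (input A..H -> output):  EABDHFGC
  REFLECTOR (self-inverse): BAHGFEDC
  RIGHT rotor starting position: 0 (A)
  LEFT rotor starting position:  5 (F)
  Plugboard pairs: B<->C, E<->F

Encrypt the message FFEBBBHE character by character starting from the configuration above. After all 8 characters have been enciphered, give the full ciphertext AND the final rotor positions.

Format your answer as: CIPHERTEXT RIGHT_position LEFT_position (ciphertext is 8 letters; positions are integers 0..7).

Answer: ECHAGHAH 0 6

Derivation:
Char 1 ('F'): step: R->1, L=5; F->plug->E->R->G->L->G->refl->D->L'->E->R'->F->plug->E
Char 2 ('F'): step: R->2, L=5; F->plug->E->R->D->L->H->refl->C->L'->H->R'->B->plug->C
Char 3 ('E'): step: R->3, L=5; E->plug->F->R->D->L->H->refl->C->L'->H->R'->H->plug->H
Char 4 ('B'): step: R->4, L=5; B->plug->C->R->B->L->B->refl->A->L'->A->R'->A->plug->A
Char 5 ('B'): step: R->5, L=5; B->plug->C->R->G->L->G->refl->D->L'->E->R'->G->plug->G
Char 6 ('B'): step: R->6, L=5; B->plug->C->R->A->L->A->refl->B->L'->B->R'->H->plug->H
Char 7 ('H'): step: R->7, L=5; H->plug->H->R->G->L->G->refl->D->L'->E->R'->A->plug->A
Char 8 ('E'): step: R->0, L->6 (L advanced); E->plug->F->R->H->L->H->refl->C->L'->D->R'->H->plug->H
Final: ciphertext=ECHAGHAH, RIGHT=0, LEFT=6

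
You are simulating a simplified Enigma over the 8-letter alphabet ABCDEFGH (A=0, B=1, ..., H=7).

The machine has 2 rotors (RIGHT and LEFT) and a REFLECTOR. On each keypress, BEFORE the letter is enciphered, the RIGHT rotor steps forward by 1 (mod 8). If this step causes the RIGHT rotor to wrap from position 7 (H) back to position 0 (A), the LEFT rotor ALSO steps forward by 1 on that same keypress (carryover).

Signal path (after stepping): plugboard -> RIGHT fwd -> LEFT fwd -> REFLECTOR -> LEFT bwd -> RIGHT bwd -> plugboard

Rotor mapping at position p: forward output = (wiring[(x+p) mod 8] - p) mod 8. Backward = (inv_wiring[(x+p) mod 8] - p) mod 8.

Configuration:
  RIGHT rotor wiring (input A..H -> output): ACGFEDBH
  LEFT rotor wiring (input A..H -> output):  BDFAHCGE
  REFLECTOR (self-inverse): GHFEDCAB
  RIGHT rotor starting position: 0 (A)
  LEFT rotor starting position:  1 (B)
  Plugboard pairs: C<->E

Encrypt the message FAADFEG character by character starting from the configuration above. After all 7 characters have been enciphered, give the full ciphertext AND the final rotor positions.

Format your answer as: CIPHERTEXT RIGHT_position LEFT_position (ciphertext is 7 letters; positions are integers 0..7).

Char 1 ('F'): step: R->1, L=1; F->plug->F->R->A->L->C->refl->F->L'->F->R'->B->plug->B
Char 2 ('A'): step: R->2, L=1; A->plug->A->R->E->L->B->refl->H->L'->C->R'->C->plug->E
Char 3 ('A'): step: R->3, L=1; A->plug->A->R->C->L->H->refl->B->L'->E->R'->E->plug->C
Char 4 ('D'): step: R->4, L=1; D->plug->D->R->D->L->G->refl->A->L'->H->R'->B->plug->B
Char 5 ('F'): step: R->5, L=1; F->plug->F->R->B->L->E->refl->D->L'->G->R'->A->plug->A
Char 6 ('E'): step: R->6, L=1; E->plug->C->R->C->L->H->refl->B->L'->E->R'->D->plug->D
Char 7 ('G'): step: R->7, L=1; G->plug->G->R->E->L->B->refl->H->L'->C->R'->H->plug->H
Final: ciphertext=BECBADH, RIGHT=7, LEFT=1

Answer: BECBADH 7 1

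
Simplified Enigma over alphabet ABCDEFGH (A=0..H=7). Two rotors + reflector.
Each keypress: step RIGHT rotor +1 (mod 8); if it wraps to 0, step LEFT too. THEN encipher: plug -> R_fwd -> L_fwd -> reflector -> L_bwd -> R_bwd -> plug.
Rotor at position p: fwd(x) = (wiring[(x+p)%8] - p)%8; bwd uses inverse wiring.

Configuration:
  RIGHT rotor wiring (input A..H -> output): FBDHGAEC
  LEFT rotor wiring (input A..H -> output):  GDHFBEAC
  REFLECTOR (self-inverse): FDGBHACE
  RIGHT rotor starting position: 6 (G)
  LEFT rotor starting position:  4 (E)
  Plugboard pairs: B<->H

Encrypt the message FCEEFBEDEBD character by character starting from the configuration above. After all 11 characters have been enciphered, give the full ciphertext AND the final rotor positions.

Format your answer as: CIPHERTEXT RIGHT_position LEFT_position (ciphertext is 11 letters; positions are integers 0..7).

Answer: HHADGECFFCG 1 6

Derivation:
Char 1 ('F'): step: R->7, L=4; F->plug->F->R->H->L->B->refl->D->L'->G->R'->B->plug->H
Char 2 ('C'): step: R->0, L->5 (L advanced); C->plug->C->R->D->L->B->refl->D->L'->B->R'->B->plug->H
Char 3 ('E'): step: R->1, L=5; E->plug->E->R->H->L->E->refl->H->L'->A->R'->A->plug->A
Char 4 ('E'): step: R->2, L=5; E->plug->E->R->C->L->F->refl->A->L'->G->R'->D->plug->D
Char 5 ('F'): step: R->3, L=5; F->plug->F->R->C->L->F->refl->A->L'->G->R'->G->plug->G
Char 6 ('B'): step: R->4, L=5; B->plug->H->R->D->L->B->refl->D->L'->B->R'->E->plug->E
Char 7 ('E'): step: R->5, L=5; E->plug->E->R->E->L->G->refl->C->L'->F->R'->C->plug->C
Char 8 ('D'): step: R->6, L=5; D->plug->D->R->D->L->B->refl->D->L'->B->R'->F->plug->F
Char 9 ('E'): step: R->7, L=5; E->plug->E->R->A->L->H->refl->E->L'->H->R'->F->plug->F
Char 10 ('B'): step: R->0, L->6 (L advanced); B->plug->H->R->C->L->A->refl->F->L'->D->R'->C->plug->C
Char 11 ('D'): step: R->1, L=6; D->plug->D->R->F->L->H->refl->E->L'->B->R'->G->plug->G
Final: ciphertext=HHADGECFFCG, RIGHT=1, LEFT=6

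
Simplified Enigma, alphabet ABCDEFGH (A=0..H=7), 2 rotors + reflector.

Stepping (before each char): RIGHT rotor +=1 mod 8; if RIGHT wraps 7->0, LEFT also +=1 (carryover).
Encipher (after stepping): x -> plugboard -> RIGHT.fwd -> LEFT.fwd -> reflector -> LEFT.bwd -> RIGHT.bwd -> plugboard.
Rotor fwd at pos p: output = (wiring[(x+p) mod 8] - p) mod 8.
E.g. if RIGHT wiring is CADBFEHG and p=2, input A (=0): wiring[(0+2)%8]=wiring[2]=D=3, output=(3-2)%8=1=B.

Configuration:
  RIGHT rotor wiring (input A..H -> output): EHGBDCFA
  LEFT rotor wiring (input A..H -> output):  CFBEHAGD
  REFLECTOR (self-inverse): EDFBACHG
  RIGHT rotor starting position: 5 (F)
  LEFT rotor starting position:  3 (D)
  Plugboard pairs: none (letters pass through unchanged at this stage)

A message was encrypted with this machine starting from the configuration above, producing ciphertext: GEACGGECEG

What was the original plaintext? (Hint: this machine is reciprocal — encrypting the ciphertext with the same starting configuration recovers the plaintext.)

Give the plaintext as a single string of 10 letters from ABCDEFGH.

Char 1 ('G'): step: R->6, L=3; G->plug->G->R->F->L->H->refl->G->L'->H->R'->A->plug->A
Char 2 ('E'): step: R->7, L=3; E->plug->E->R->C->L->F->refl->C->L'->G->R'->H->plug->H
Char 3 ('A'): step: R->0, L->4 (L advanced); A->plug->A->R->E->L->G->refl->H->L'->D->R'->E->plug->E
Char 4 ('C'): step: R->1, L=4; C->plug->C->R->A->L->D->refl->B->L'->F->R'->B->plug->B
Char 5 ('G'): step: R->2, L=4; G->plug->G->R->C->L->C->refl->F->L'->G->R'->F->plug->F
Char 6 ('G'): step: R->3, L=4; G->plug->G->R->E->L->G->refl->H->L'->D->R'->H->plug->H
Char 7 ('E'): step: R->4, L=4; E->plug->E->R->A->L->D->refl->B->L'->F->R'->H->plug->H
Char 8 ('C'): step: R->5, L=4; C->plug->C->R->D->L->H->refl->G->L'->E->R'->G->plug->G
Char 9 ('E'): step: R->6, L=4; E->plug->E->R->A->L->D->refl->B->L'->F->R'->G->plug->G
Char 10 ('G'): step: R->7, L=4; G->plug->G->R->D->L->H->refl->G->L'->E->R'->F->plug->F

Answer: AHEBFHHGGF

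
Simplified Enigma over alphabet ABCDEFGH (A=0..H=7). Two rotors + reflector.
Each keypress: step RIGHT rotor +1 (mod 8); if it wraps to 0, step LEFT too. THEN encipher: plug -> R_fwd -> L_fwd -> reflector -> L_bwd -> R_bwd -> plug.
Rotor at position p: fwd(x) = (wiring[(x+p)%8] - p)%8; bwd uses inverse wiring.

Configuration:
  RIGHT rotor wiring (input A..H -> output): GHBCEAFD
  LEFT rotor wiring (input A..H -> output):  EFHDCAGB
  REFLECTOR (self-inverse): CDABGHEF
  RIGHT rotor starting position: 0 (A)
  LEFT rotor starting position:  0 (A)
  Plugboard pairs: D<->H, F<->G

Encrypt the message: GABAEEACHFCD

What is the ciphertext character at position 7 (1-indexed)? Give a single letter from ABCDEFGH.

Char 1 ('G'): step: R->1, L=0; G->plug->F->R->E->L->C->refl->A->L'->F->R'->H->plug->D
Char 2 ('A'): step: R->2, L=0; A->plug->A->R->H->L->B->refl->D->L'->D->R'->E->plug->E
Char 3 ('B'): step: R->3, L=0; B->plug->B->R->B->L->F->refl->H->L'->C->R'->D->plug->H
Char 4 ('A'): step: R->4, L=0; A->plug->A->R->A->L->E->refl->G->L'->G->R'->H->plug->D
Char 5 ('E'): step: R->5, L=0; E->plug->E->R->C->L->H->refl->F->L'->B->R'->D->plug->H
Char 6 ('E'): step: R->6, L=0; E->plug->E->R->D->L->D->refl->B->L'->H->R'->A->plug->A
Char 7 ('A'): step: R->7, L=0; A->plug->A->R->E->L->C->refl->A->L'->F->R'->F->plug->G

G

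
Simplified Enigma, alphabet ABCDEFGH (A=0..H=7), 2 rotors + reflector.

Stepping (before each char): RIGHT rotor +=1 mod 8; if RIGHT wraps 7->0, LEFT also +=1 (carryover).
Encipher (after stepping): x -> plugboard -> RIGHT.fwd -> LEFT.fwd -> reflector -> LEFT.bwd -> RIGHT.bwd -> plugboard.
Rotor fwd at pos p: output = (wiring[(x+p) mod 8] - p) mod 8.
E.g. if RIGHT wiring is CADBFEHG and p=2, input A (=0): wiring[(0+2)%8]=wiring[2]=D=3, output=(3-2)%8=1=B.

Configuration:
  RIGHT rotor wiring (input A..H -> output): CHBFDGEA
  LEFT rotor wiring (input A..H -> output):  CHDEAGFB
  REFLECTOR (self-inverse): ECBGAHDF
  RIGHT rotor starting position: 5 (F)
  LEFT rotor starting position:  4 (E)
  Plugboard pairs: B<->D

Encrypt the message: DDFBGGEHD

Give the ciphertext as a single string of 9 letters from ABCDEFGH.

Char 1 ('D'): step: R->6, L=4; D->plug->B->R->C->L->B->refl->C->L'->B->R'->D->plug->B
Char 2 ('D'): step: R->7, L=4; D->plug->B->R->D->L->F->refl->H->L'->G->R'->E->plug->E
Char 3 ('F'): step: R->0, L->5 (L advanced); F->plug->F->R->G->L->H->refl->F->L'->D->R'->E->plug->E
Char 4 ('B'): step: R->1, L=5; B->plug->D->R->C->L->E->refl->A->L'->B->R'->H->plug->H
Char 5 ('G'): step: R->2, L=5; G->plug->G->R->A->L->B->refl->C->L'->E->R'->D->plug->B
Char 6 ('G'): step: R->3, L=5; G->plug->G->R->E->L->C->refl->B->L'->A->R'->B->plug->D
Char 7 ('E'): step: R->4, L=5; E->plug->E->R->G->L->H->refl->F->L'->D->R'->F->plug->F
Char 8 ('H'): step: R->5, L=5; H->plug->H->R->G->L->H->refl->F->L'->D->R'->C->plug->C
Char 9 ('D'): step: R->6, L=5; D->plug->B->R->C->L->E->refl->A->L'->B->R'->D->plug->B

Answer: BEEHBDFCB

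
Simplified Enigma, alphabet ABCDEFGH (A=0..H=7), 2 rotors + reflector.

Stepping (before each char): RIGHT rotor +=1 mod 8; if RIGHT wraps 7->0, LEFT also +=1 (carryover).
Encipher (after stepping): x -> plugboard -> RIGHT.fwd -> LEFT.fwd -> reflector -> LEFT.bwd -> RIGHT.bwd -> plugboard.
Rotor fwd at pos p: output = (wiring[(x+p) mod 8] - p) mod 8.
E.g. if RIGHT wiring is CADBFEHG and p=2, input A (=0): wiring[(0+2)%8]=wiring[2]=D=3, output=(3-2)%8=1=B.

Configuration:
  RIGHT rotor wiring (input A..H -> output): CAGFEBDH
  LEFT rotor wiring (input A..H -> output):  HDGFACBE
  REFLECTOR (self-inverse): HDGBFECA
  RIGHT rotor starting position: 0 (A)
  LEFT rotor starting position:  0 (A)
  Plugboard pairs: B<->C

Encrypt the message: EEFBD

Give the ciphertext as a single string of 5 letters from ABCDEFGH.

Char 1 ('E'): step: R->1, L=0; E->plug->E->R->A->L->H->refl->A->L'->E->R'->C->plug->B
Char 2 ('E'): step: R->2, L=0; E->plug->E->R->B->L->D->refl->B->L'->G->R'->H->plug->H
Char 3 ('F'): step: R->3, L=0; F->plug->F->R->H->L->E->refl->F->L'->D->R'->H->plug->H
Char 4 ('B'): step: R->4, L=0; B->plug->C->R->H->L->E->refl->F->L'->D->R'->D->plug->D
Char 5 ('D'): step: R->5, L=0; D->plug->D->R->F->L->C->refl->G->L'->C->R'->C->plug->B

Answer: BHHDB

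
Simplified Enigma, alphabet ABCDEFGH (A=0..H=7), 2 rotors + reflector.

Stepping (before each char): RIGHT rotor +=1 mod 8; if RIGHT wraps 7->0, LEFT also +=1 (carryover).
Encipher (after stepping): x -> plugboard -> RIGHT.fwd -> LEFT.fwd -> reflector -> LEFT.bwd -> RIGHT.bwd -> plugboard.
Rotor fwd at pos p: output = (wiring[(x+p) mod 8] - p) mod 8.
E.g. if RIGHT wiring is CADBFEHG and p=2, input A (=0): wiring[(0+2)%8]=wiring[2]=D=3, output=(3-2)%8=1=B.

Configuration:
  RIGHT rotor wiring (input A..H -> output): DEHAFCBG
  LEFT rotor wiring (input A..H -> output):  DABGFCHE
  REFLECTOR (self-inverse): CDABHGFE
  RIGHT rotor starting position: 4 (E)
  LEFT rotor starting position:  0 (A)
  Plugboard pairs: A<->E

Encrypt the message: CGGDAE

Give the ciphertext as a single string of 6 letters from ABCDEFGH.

Answer: EDBECH

Derivation:
Char 1 ('C'): step: R->5, L=0; C->plug->C->R->B->L->A->refl->C->L'->F->R'->A->plug->E
Char 2 ('G'): step: R->6, L=0; G->plug->G->R->H->L->E->refl->H->L'->G->R'->D->plug->D
Char 3 ('G'): step: R->7, L=0; G->plug->G->R->D->L->G->refl->F->L'->E->R'->B->plug->B
Char 4 ('D'): step: R->0, L->1 (L advanced); D->plug->D->R->A->L->H->refl->E->L'->D->R'->A->plug->E
Char 5 ('A'): step: R->1, L=1; A->plug->E->R->B->L->A->refl->C->L'->H->R'->C->plug->C
Char 6 ('E'): step: R->2, L=1; E->plug->A->R->F->L->G->refl->F->L'->C->R'->H->plug->H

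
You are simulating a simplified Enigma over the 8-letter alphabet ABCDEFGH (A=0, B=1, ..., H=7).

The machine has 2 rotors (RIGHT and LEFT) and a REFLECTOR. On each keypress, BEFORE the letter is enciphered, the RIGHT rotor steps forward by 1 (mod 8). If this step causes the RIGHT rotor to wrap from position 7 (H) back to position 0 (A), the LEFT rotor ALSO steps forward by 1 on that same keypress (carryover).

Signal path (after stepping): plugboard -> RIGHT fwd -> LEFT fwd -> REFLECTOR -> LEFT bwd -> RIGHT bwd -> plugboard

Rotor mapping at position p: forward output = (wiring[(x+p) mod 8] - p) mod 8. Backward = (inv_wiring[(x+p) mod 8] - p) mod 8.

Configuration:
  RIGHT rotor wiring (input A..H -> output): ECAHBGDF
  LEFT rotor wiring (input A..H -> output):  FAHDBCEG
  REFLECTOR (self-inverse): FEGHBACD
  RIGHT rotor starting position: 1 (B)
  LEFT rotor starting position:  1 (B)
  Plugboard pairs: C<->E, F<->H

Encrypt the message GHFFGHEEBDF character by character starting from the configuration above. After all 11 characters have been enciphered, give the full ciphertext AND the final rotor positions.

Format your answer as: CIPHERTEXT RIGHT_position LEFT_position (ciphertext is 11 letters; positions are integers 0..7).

Char 1 ('G'): step: R->2, L=1; G->plug->G->R->C->L->C->refl->G->L'->B->R'->E->plug->C
Char 2 ('H'): step: R->3, L=1; H->plug->F->R->B->L->G->refl->C->L'->C->R'->E->plug->C
Char 3 ('F'): step: R->4, L=1; F->plug->H->R->D->L->A->refl->F->L'->G->R'->F->plug->H
Char 4 ('F'): step: R->5, L=1; F->plug->H->R->E->L->B->refl->E->L'->H->R'->D->plug->D
Char 5 ('G'): step: R->6, L=1; G->plug->G->R->D->L->A->refl->F->L'->G->R'->C->plug->E
Char 6 ('H'): step: R->7, L=1; H->plug->F->R->C->L->C->refl->G->L'->B->R'->D->plug->D
Char 7 ('E'): step: R->0, L->2 (L advanced); E->plug->C->R->A->L->F->refl->A->L'->D->R'->G->plug->G
Char 8 ('E'): step: R->1, L=2; E->plug->C->R->G->L->D->refl->H->L'->C->R'->F->plug->H
Char 9 ('B'): step: R->2, L=2; B->plug->B->R->F->L->E->refl->B->L'->B->R'->E->plug->C
Char 10 ('D'): step: R->3, L=2; D->plug->D->R->A->L->F->refl->A->L'->D->R'->C->plug->E
Char 11 ('F'): step: R->4, L=2; F->plug->H->R->D->L->A->refl->F->L'->A->R'->E->plug->C
Final: ciphertext=CCHDEDGHCEC, RIGHT=4, LEFT=2

Answer: CCHDEDGHCEC 4 2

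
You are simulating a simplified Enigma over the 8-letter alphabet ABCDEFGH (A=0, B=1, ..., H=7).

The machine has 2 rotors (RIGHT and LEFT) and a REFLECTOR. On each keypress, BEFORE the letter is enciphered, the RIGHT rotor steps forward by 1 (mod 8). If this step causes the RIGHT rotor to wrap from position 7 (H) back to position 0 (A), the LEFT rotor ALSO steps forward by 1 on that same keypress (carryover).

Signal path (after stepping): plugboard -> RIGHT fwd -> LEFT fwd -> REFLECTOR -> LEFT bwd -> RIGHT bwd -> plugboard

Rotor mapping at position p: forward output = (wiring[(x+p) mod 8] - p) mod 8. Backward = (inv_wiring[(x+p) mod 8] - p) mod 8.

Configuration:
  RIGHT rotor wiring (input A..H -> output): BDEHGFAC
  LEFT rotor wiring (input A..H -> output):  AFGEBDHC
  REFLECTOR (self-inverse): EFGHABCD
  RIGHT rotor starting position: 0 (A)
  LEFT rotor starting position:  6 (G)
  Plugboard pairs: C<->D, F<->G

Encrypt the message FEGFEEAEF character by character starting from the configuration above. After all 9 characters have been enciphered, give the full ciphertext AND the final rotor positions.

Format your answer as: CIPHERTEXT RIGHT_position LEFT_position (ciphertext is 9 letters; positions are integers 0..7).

Char 1 ('F'): step: R->1, L=6; F->plug->G->R->B->L->E->refl->A->L'->E->R'->E->plug->E
Char 2 ('E'): step: R->2, L=6; E->plug->E->R->G->L->D->refl->H->L'->D->R'->D->plug->C
Char 3 ('G'): step: R->3, L=6; G->plug->F->R->G->L->D->refl->H->L'->D->R'->B->plug->B
Char 4 ('F'): step: R->4, L=6; F->plug->G->R->A->L->B->refl->F->L'->H->R'->F->plug->G
Char 5 ('E'): step: R->5, L=6; E->plug->E->R->G->L->D->refl->H->L'->D->R'->B->plug->B
Char 6 ('E'): step: R->6, L=6; E->plug->E->R->G->L->D->refl->H->L'->D->R'->C->plug->D
Char 7 ('A'): step: R->7, L=6; A->plug->A->R->D->L->H->refl->D->L'->G->R'->G->plug->F
Char 8 ('E'): step: R->0, L->7 (L advanced); E->plug->E->R->G->L->E->refl->A->L'->H->R'->D->plug->C
Char 9 ('F'): step: R->1, L=7; F->plug->G->R->B->L->B->refl->F->L'->E->R'->E->plug->E
Final: ciphertext=ECBGBDFCE, RIGHT=1, LEFT=7

Answer: ECBGBDFCE 1 7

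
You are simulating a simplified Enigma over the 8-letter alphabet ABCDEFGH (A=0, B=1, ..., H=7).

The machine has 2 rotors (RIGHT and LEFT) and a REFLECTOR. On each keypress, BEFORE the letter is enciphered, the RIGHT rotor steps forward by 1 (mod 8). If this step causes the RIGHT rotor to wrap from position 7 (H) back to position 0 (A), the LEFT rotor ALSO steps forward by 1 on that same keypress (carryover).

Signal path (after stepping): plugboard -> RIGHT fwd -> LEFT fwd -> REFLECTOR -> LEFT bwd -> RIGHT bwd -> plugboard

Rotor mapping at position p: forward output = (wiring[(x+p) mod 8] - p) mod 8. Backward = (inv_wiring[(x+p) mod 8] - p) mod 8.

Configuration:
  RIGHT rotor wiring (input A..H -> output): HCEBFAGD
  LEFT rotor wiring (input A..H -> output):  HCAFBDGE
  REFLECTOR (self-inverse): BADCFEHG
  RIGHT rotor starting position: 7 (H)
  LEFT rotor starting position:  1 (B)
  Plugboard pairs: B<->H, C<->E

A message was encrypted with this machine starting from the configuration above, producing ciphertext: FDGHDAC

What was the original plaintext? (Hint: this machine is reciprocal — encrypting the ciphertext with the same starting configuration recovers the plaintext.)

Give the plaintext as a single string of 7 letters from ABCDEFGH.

Answer: HBFCCFD

Derivation:
Char 1 ('F'): step: R->0, L->2 (L advanced); F->plug->F->R->A->L->G->refl->H->L'->C->R'->B->plug->H
Char 2 ('D'): step: R->1, L=2; D->plug->D->R->E->L->E->refl->F->L'->G->R'->H->plug->B
Char 3 ('G'): step: R->2, L=2; G->plug->G->R->F->L->C->refl->D->L'->B->R'->F->plug->F
Char 4 ('H'): step: R->3, L=2; H->plug->B->R->C->L->H->refl->G->L'->A->R'->E->plug->C
Char 5 ('D'): step: R->4, L=2; D->plug->D->R->H->L->A->refl->B->L'->D->R'->E->plug->C
Char 6 ('A'): step: R->5, L=2; A->plug->A->R->D->L->B->refl->A->L'->H->R'->F->plug->F
Char 7 ('C'): step: R->6, L=2; C->plug->E->R->G->L->F->refl->E->L'->E->R'->D->plug->D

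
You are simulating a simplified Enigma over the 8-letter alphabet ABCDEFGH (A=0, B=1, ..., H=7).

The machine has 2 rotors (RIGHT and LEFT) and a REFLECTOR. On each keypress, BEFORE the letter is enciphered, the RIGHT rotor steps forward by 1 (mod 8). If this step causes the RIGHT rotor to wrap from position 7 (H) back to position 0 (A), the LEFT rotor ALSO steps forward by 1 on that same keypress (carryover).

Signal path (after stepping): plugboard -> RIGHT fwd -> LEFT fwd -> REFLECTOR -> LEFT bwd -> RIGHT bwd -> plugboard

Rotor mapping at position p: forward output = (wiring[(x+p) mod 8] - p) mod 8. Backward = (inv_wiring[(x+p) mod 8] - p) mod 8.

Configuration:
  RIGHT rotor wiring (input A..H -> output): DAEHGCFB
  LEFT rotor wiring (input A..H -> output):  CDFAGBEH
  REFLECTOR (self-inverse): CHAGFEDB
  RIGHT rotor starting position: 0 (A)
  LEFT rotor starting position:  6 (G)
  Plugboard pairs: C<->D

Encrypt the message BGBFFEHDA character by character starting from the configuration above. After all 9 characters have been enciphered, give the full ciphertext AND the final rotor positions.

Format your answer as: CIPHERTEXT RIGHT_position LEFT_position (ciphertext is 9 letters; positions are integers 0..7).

Answer: HDCDBDCGH 1 7

Derivation:
Char 1 ('B'): step: R->1, L=6; B->plug->B->R->D->L->F->refl->E->L'->C->R'->H->plug->H
Char 2 ('G'): step: R->2, L=6; G->plug->G->R->B->L->B->refl->H->L'->E->R'->C->plug->D
Char 3 ('B'): step: R->3, L=6; B->plug->B->R->D->L->F->refl->E->L'->C->R'->D->plug->C
Char 4 ('F'): step: R->4, L=6; F->plug->F->R->E->L->H->refl->B->L'->B->R'->C->plug->D
Char 5 ('F'): step: R->5, L=6; F->plug->F->R->H->L->D->refl->G->L'->A->R'->B->plug->B
Char 6 ('E'): step: R->6, L=6; E->plug->E->R->G->L->A->refl->C->L'->F->R'->C->plug->D
Char 7 ('H'): step: R->7, L=6; H->plug->H->R->G->L->A->refl->C->L'->F->R'->D->plug->C
Char 8 ('D'): step: R->0, L->7 (L advanced); D->plug->C->R->E->L->B->refl->H->L'->F->R'->G->plug->G
Char 9 ('A'): step: R->1, L=7; A->plug->A->R->H->L->F->refl->E->L'->C->R'->H->plug->H
Final: ciphertext=HDCDBDCGH, RIGHT=1, LEFT=7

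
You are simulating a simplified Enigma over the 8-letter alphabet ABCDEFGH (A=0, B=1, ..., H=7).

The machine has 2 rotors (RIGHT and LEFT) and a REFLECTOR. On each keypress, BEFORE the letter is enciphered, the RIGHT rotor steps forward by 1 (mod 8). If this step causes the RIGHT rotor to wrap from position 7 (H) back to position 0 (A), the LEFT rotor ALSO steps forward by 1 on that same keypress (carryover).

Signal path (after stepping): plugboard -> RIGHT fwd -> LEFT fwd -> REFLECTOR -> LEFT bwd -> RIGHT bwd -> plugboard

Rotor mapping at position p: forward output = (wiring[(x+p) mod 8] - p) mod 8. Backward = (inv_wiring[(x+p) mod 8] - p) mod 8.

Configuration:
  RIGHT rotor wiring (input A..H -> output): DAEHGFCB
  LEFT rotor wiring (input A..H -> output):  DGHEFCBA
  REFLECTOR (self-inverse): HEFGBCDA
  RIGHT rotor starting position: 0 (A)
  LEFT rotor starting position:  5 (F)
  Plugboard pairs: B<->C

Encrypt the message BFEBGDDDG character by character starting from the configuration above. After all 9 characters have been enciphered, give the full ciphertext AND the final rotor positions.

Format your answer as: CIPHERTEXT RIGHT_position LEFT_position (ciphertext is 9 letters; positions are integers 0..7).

Char 1 ('B'): step: R->1, L=5; B->plug->C->R->G->L->H->refl->A->L'->H->R'->A->plug->A
Char 2 ('F'): step: R->2, L=5; F->plug->F->R->H->L->A->refl->H->L'->G->R'->H->plug->H
Char 3 ('E'): step: R->3, L=5; E->plug->E->R->G->L->H->refl->A->L'->H->R'->D->plug->D
Char 4 ('B'): step: R->4, L=5; B->plug->C->R->G->L->H->refl->A->L'->H->R'->E->plug->E
Char 5 ('G'): step: R->5, L=5; G->plug->G->R->C->L->D->refl->G->L'->D->R'->E->plug->E
Char 6 ('D'): step: R->6, L=5; D->plug->D->R->C->L->D->refl->G->L'->D->R'->B->plug->C
Char 7 ('D'): step: R->7, L=5; D->plug->D->R->F->L->C->refl->F->L'->A->R'->E->plug->E
Char 8 ('D'): step: R->0, L->6 (L advanced); D->plug->D->R->H->L->E->refl->B->L'->E->R'->C->plug->B
Char 9 ('G'): step: R->1, L=6; G->plug->G->R->A->L->D->refl->G->L'->F->R'->D->plug->D
Final: ciphertext=AHDEECEBD, RIGHT=1, LEFT=6

Answer: AHDEECEBD 1 6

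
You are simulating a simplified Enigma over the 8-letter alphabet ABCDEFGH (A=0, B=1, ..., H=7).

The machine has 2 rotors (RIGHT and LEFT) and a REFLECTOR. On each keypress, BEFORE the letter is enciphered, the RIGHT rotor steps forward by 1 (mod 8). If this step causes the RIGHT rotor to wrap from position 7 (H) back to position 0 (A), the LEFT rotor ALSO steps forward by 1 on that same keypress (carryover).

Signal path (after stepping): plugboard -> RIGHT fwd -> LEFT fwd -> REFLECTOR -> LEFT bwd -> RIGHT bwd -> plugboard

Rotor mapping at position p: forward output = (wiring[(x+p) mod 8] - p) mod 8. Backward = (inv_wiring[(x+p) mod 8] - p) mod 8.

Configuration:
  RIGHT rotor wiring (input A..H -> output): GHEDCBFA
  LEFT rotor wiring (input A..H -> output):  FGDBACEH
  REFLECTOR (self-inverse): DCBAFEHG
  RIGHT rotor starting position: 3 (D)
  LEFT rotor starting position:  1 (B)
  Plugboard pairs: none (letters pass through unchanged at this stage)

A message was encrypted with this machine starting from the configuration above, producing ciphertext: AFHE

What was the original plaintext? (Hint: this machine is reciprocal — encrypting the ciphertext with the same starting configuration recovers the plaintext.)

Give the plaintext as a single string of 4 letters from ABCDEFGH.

Answer: FBEA

Derivation:
Char 1 ('A'): step: R->4, L=1; A->plug->A->R->G->L->G->refl->H->L'->D->R'->F->plug->F
Char 2 ('F'): step: R->5, L=1; F->plug->F->R->H->L->E->refl->F->L'->A->R'->B->plug->B
Char 3 ('H'): step: R->6, L=1; H->plug->H->R->D->L->H->refl->G->L'->G->R'->E->plug->E
Char 4 ('E'): step: R->7, L=1; E->plug->E->R->E->L->B->refl->C->L'->B->R'->A->plug->A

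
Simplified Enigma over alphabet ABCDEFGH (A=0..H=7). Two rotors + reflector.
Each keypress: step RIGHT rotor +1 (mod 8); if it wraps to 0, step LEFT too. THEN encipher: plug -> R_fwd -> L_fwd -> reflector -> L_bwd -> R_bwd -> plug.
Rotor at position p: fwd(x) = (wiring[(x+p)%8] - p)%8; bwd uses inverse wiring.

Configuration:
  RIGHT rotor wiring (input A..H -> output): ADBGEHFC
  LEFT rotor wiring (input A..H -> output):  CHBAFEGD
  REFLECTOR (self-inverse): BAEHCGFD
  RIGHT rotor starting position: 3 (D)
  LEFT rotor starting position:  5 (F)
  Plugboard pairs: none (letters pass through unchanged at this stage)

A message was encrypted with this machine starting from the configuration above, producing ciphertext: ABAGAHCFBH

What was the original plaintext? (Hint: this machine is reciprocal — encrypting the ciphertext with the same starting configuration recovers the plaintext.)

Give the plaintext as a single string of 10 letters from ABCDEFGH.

Answer: DEHHBGDDAG

Derivation:
Char 1 ('A'): step: R->4, L=5; A->plug->A->R->A->L->H->refl->D->L'->G->R'->D->plug->D
Char 2 ('B'): step: R->5, L=5; B->plug->B->R->A->L->H->refl->D->L'->G->R'->E->plug->E
Char 3 ('A'): step: R->6, L=5; A->plug->A->R->H->L->A->refl->B->L'->B->R'->H->plug->H
Char 4 ('G'): step: R->7, L=5; G->plug->G->R->A->L->H->refl->D->L'->G->R'->H->plug->H
Char 5 ('A'): step: R->0, L->6 (L advanced); A->plug->A->R->A->L->A->refl->B->L'->D->R'->B->plug->B
Char 6 ('H'): step: R->1, L=6; H->plug->H->R->H->L->G->refl->F->L'->B->R'->G->plug->G
Char 7 ('C'): step: R->2, L=6; C->plug->C->R->C->L->E->refl->C->L'->F->R'->D->plug->D
Char 8 ('F'): step: R->3, L=6; F->plug->F->R->F->L->C->refl->E->L'->C->R'->D->plug->D
Char 9 ('B'): step: R->4, L=6; B->plug->B->R->D->L->B->refl->A->L'->A->R'->A->plug->A
Char 10 ('H'): step: R->5, L=6; H->plug->H->R->H->L->G->refl->F->L'->B->R'->G->plug->G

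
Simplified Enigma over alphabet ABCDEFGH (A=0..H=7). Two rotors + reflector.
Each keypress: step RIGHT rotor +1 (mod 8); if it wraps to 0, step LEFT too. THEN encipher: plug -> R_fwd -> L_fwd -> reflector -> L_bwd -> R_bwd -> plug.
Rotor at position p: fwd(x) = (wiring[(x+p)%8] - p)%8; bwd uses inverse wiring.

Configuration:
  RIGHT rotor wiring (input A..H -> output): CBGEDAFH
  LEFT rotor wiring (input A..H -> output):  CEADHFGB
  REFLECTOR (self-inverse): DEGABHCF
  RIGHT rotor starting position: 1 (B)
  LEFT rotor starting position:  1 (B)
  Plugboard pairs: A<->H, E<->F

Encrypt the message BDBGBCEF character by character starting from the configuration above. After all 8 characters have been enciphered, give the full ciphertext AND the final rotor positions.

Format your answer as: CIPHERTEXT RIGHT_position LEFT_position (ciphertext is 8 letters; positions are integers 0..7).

Answer: FAHFGBAH 1 2

Derivation:
Char 1 ('B'): step: R->2, L=1; B->plug->B->R->C->L->C->refl->G->L'->D->R'->E->plug->F
Char 2 ('D'): step: R->3, L=1; D->plug->D->R->C->L->C->refl->G->L'->D->R'->H->plug->A
Char 3 ('B'): step: R->4, L=1; B->plug->B->R->E->L->E->refl->B->L'->H->R'->A->plug->H
Char 4 ('G'): step: R->5, L=1; G->plug->G->R->H->L->B->refl->E->L'->E->R'->E->plug->F
Char 5 ('B'): step: R->6, L=1; B->plug->B->R->B->L->H->refl->F->L'->F->R'->G->plug->G
Char 6 ('C'): step: R->7, L=1; C->plug->C->R->C->L->C->refl->G->L'->D->R'->B->plug->B
Char 7 ('E'): step: R->0, L->2 (L advanced); E->plug->F->R->A->L->G->refl->C->L'->H->R'->H->plug->A
Char 8 ('F'): step: R->1, L=2; F->plug->E->R->H->L->C->refl->G->L'->A->R'->A->plug->H
Final: ciphertext=FAHFGBAH, RIGHT=1, LEFT=2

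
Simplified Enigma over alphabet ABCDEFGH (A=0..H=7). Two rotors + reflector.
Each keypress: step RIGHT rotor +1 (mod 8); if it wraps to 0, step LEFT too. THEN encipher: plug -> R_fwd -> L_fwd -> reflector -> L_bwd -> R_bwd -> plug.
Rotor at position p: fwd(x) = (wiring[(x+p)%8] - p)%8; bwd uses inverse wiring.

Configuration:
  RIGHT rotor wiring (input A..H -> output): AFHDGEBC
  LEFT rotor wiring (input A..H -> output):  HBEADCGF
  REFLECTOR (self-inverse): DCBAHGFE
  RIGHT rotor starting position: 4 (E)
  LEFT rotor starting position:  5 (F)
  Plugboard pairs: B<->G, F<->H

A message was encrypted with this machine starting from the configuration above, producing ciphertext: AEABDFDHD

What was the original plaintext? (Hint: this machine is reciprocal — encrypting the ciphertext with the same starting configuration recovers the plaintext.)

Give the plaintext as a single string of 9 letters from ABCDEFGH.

Answer: EAGCCHFFE

Derivation:
Char 1 ('A'): step: R->5, L=5; A->plug->A->R->H->L->G->refl->F->L'->A->R'->E->plug->E
Char 2 ('E'): step: R->6, L=5; E->plug->E->R->B->L->B->refl->C->L'->D->R'->A->plug->A
Char 3 ('A'): step: R->7, L=5; A->plug->A->R->D->L->C->refl->B->L'->B->R'->B->plug->G
Char 4 ('B'): step: R->0, L->6 (L advanced); B->plug->G->R->B->L->H->refl->E->L'->H->R'->C->plug->C
Char 5 ('D'): step: R->1, L=6; D->plug->D->R->F->L->C->refl->B->L'->C->R'->C->plug->C
Char 6 ('F'): step: R->2, L=6; F->plug->H->R->D->L->D->refl->A->L'->A->R'->F->plug->H
Char 7 ('D'): step: R->3, L=6; D->plug->D->R->G->L->F->refl->G->L'->E->R'->H->plug->F
Char 8 ('H'): step: R->4, L=6; H->plug->F->R->B->L->H->refl->E->L'->H->R'->H->plug->F
Char 9 ('D'): step: R->5, L=6; D->plug->D->R->D->L->D->refl->A->L'->A->R'->E->plug->E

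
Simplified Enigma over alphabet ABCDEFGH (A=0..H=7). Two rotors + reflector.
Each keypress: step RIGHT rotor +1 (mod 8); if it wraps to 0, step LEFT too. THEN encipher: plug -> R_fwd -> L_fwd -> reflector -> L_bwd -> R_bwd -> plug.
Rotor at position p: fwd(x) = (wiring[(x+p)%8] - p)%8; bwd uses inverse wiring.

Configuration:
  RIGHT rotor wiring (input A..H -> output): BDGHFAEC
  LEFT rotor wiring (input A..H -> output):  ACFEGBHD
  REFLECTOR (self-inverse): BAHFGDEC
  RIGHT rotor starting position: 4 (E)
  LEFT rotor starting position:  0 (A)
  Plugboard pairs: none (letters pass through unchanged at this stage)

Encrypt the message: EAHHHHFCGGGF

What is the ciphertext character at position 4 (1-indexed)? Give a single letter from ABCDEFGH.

Char 1 ('E'): step: R->5, L=0; E->plug->E->R->G->L->H->refl->C->L'->B->R'->F->plug->F
Char 2 ('A'): step: R->6, L=0; A->plug->A->R->G->L->H->refl->C->L'->B->R'->F->plug->F
Char 3 ('H'): step: R->7, L=0; H->plug->H->R->F->L->B->refl->A->L'->A->R'->E->plug->E
Char 4 ('H'): step: R->0, L->1 (L advanced); H->plug->H->R->C->L->D->refl->F->L'->D->R'->B->plug->B

B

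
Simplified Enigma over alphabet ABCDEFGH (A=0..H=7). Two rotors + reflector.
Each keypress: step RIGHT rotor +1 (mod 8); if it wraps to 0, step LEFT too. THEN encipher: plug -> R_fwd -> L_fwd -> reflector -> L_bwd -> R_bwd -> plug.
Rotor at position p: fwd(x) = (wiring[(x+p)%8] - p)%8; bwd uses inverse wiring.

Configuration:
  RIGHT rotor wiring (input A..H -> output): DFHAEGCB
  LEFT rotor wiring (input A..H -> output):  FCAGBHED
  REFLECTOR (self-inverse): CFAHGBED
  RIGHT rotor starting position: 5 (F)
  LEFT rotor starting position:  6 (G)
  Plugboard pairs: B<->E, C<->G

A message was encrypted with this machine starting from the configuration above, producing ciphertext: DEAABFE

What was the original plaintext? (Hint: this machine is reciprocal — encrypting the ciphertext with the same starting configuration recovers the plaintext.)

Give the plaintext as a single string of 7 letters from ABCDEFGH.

Char 1 ('D'): step: R->6, L=6; D->plug->D->R->H->L->B->refl->F->L'->B->R'->E->plug->B
Char 2 ('E'): step: R->7, L=6; E->plug->B->R->E->L->C->refl->A->L'->F->R'->F->plug->F
Char 3 ('A'): step: R->0, L->7 (L advanced); A->plug->A->R->D->L->B->refl->F->L'->H->R'->C->plug->G
Char 4 ('A'): step: R->1, L=7; A->plug->A->R->E->L->H->refl->D->L'->C->R'->H->plug->H
Char 5 ('B'): step: R->2, L=7; B->plug->E->R->A->L->E->refl->G->L'->B->R'->G->plug->C
Char 6 ('F'): step: R->3, L=7; F->plug->F->R->A->L->E->refl->G->L'->B->R'->B->plug->E
Char 7 ('E'): step: R->4, L=7; E->plug->B->R->C->L->D->refl->H->L'->E->R'->H->plug->H

Answer: BFGHCEH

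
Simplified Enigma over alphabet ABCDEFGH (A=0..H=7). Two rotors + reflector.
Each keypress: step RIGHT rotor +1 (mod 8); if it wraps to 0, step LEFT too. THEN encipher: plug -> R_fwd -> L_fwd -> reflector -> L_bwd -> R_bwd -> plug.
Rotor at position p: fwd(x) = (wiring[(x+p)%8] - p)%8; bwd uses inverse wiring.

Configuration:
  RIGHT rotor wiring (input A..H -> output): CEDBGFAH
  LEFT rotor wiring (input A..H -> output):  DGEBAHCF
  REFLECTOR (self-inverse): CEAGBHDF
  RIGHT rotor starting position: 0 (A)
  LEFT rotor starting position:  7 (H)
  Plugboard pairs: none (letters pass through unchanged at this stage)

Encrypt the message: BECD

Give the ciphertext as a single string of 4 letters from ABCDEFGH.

Char 1 ('B'): step: R->1, L=7; B->plug->B->R->C->L->H->refl->F->L'->D->R'->A->plug->A
Char 2 ('E'): step: R->2, L=7; E->plug->E->R->G->L->A->refl->C->L'->E->R'->C->plug->C
Char 3 ('C'): step: R->3, L=7; C->plug->C->R->C->L->H->refl->F->L'->D->R'->B->plug->B
Char 4 ('D'): step: R->4, L=7; D->plug->D->R->D->L->F->refl->H->L'->C->R'->A->plug->A

Answer: ACBA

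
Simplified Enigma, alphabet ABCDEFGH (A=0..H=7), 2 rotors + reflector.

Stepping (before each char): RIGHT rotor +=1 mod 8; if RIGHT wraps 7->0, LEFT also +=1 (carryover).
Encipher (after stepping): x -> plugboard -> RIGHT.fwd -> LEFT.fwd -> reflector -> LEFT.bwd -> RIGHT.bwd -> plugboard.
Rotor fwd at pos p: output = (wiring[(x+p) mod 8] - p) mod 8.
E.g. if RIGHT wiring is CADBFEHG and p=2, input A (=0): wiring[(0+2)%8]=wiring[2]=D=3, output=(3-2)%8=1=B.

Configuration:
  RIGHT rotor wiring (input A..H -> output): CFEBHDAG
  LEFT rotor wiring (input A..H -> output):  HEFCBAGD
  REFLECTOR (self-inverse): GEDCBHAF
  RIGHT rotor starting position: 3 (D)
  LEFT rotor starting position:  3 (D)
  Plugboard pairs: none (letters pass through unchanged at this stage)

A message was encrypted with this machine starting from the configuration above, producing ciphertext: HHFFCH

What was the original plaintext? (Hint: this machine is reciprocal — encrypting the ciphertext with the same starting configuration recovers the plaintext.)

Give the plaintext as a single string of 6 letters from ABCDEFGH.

Char 1 ('H'): step: R->4, L=3; H->plug->H->R->F->L->E->refl->B->L'->G->R'->E->plug->E
Char 2 ('H'): step: R->5, L=3; H->plug->H->R->C->L->F->refl->H->L'->A->R'->E->plug->E
Char 3 ('F'): step: R->6, L=3; F->plug->F->R->D->L->D->refl->C->L'->H->R'->D->plug->D
Char 4 ('F'): step: R->7, L=3; F->plug->F->R->A->L->H->refl->F->L'->C->R'->E->plug->E
Char 5 ('C'): step: R->0, L->4 (L advanced); C->plug->C->R->E->L->D->refl->C->L'->C->R'->A->plug->A
Char 6 ('H'): step: R->1, L=4; H->plug->H->R->B->L->E->refl->B->L'->G->R'->D->plug->D

Answer: EEDEAD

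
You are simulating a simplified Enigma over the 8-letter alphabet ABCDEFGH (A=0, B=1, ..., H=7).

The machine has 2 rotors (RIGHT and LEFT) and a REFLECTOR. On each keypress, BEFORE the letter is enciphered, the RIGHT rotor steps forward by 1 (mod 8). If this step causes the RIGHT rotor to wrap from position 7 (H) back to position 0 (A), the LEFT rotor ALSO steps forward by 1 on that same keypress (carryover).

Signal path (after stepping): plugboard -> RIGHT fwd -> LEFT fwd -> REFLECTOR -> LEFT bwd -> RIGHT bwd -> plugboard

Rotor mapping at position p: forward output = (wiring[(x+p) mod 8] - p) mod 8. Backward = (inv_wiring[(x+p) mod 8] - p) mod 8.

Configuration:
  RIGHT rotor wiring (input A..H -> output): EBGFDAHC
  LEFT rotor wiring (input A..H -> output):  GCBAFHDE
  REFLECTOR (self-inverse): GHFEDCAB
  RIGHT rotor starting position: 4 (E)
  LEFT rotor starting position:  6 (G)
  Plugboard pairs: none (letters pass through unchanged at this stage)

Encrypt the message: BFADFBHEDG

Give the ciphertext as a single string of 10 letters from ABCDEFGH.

Char 1 ('B'): step: R->5, L=6; B->plug->B->R->C->L->A->refl->G->L'->B->R'->F->plug->F
Char 2 ('F'): step: R->6, L=6; F->plug->F->R->H->L->B->refl->H->L'->G->R'->C->plug->C
Char 3 ('A'): step: R->7, L=6; A->plug->A->R->D->L->E->refl->D->L'->E->R'->F->plug->F
Char 4 ('D'): step: R->0, L->7 (L advanced); D->plug->D->R->F->L->G->refl->A->L'->G->R'->C->plug->C
Char 5 ('F'): step: R->1, L=7; F->plug->F->R->G->L->A->refl->G->L'->F->R'->B->plug->B
Char 6 ('B'): step: R->2, L=7; B->plug->B->R->D->L->C->refl->F->L'->A->R'->F->plug->F
Char 7 ('H'): step: R->3, L=7; H->plug->H->R->D->L->C->refl->F->L'->A->R'->B->plug->B
Char 8 ('E'): step: R->4, L=7; E->plug->E->R->A->L->F->refl->C->L'->D->R'->C->plug->C
Char 9 ('D'): step: R->5, L=7; D->plug->D->R->H->L->E->refl->D->L'->C->R'->B->plug->B
Char 10 ('G'): step: R->6, L=7; G->plug->G->R->F->L->G->refl->A->L'->G->R'->C->plug->C

Answer: FCFCBFBCBC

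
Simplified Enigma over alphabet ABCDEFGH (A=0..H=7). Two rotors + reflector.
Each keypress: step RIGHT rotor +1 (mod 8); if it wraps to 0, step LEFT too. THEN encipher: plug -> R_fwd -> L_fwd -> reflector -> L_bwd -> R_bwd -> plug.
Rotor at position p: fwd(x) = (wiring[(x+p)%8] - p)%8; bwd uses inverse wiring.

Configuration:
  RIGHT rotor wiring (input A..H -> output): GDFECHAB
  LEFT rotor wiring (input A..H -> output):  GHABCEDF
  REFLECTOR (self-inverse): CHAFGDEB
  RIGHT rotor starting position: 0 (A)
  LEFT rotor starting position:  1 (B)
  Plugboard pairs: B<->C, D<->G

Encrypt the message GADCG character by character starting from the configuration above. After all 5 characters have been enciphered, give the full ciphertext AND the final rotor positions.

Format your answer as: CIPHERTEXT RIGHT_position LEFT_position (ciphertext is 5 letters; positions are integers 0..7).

Char 1 ('G'): step: R->1, L=1; G->plug->D->R->B->L->H->refl->B->L'->D->R'->C->plug->B
Char 2 ('A'): step: R->2, L=1; A->plug->A->R->D->L->B->refl->H->L'->B->R'->H->plug->H
Char 3 ('D'): step: R->3, L=1; D->plug->G->R->A->L->G->refl->E->L'->G->R'->E->plug->E
Char 4 ('C'): step: R->4, L=1; C->plug->B->R->D->L->B->refl->H->L'->B->R'->G->plug->D
Char 5 ('G'): step: R->5, L=1; G->plug->D->R->B->L->H->refl->B->L'->D->R'->B->plug->C
Final: ciphertext=BHEDC, RIGHT=5, LEFT=1

Answer: BHEDC 5 1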